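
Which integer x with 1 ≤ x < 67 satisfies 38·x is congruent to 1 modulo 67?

30

67 = 1·38 + 29
38 = 1·29 + 9
29 = 3·9 + 2
9 = 4·2 + 1
2 = 2·1 + 0
Back-substituting gives 38·30 ≡ 1 (mod 67).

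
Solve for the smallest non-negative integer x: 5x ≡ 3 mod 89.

5⁻¹ ≡ 18 (mod 89) because 5·18 = 90 = 1·89 + 1.
So x ≡ 18·3 = 54 ≡ 54 (mod 89).
Check: 5·54 = 270 = 3·89 + 3.

54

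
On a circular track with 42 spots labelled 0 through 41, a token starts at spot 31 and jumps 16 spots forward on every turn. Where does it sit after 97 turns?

97·16 = 1552.
1552 − 36·42 = 40, so 1552 ≡ 40 (mod 42).
(31 + 40) mod 42 = 29.

29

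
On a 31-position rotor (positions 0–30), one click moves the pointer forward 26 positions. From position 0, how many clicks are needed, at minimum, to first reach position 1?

6

31 = 1·26 + 5
26 = 5·5 + 1
5 = 5·1 + 0
Back-substituting gives 26·6 ≡ 1 (mod 31).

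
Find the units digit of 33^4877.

Powers of 3 mod 10 repeat with period 4: 3, 9, 7, 1.
4877 leaves remainder 1 on division by 4, so 33^4877 ends in 3.

3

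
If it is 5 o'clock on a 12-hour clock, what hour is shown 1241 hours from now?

10

1241 − 103·12 = 5, so 1241 ≡ 5 (mod 12).
5 + 5 → 10 on a 12-hour dial.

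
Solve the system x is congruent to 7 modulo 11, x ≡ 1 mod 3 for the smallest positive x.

x ≡ 1 (mod 3) gives x ∈ {1, 4, 7}.
The first of these with x mod 11 = 7 is 7.

7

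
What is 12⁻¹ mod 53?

12·31 = 372 = 7·53 + 1, so 12⁻¹ ≡ 31 (mod 53).

31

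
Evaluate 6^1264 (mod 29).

20

Square-and-reduce mod 29: 6^1≡6, 6^2≡7, 6^4≡20, 6^8≡23, 6^16≡7, 6^32≡20, 6^64≡23, 6^128≡7, 6^256≡20, 6^512≡23, 6^1024≡7.
1264 = 16 + 32 + 64 + 128 + 1024, so 6^1264 ≡ 7·20·23·7·7 ≡ 20 (mod 29).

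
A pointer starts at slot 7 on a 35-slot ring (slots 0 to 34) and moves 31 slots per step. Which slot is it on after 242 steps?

242·31 = 7502.
Dividing 7502 by 35 gives quotient 214 and remainder 12.
(7 + 12) mod 35 = 19.

19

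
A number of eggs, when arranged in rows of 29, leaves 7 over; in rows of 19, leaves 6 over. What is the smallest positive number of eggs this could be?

Since 19·26 ≡ 1 (mod 29), take x = 6 + 19·((7−6)·26 mod 29) = 6 + 19·26 = 500.
Check: 500 mod 29 = 7, 500 mod 19 = 6.

500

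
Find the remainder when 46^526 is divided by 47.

1

By repeated squaring mod 47: 46^1≡46, 46^2≡1, 46^4≡1, 46^8≡1, 46^16≡1, 46^32≡1, 46^64≡1, 46^128≡1, 46^256≡1, 46^512≡1.
Since 526 = 2 + 4 + 8 + 512 in binary, 46^526 ≡ 1·1·1·1 ≡ 1 (mod 47).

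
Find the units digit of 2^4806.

Last digits of 2^n: 2, 4, 8, 6 (period 4).
4806 mod 4 = 2, so the last digit matches 2^2 = 4.

4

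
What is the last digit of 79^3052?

Powers of 9 mod 10 repeat with period 2: 9, 1.
3052 leaves remainder 0 on division by 2, so 79^3052 ends in 1.

1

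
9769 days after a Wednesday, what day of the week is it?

Sunday

9769 mod 7 = 4 (since 1395·7 = 9765).
Wednesday + 4 days → Sunday.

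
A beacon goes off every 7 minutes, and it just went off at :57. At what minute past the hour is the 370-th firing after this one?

7

370·7 = 2590.
2590 mod 60 = 10 (since 43·60 = 2580).
(57 + 10) mod 60 = 7.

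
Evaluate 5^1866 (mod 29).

16

Square-and-reduce mod 29: 5^1≡5, 5^2≡25, 5^4≡16, 5^8≡24, 5^16≡25, 5^32≡16, 5^64≡24, 5^128≡25, 5^256≡16, 5^512≡24, 5^1024≡25.
Since 1866 = 2 + 8 + 64 + 256 + 512 + 1024 in binary, 5^1866 ≡ 25·24·24·16·24·25 ≡ 16 (mod 29).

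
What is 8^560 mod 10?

The units digit of 8^n cycles with period 4: 8, 4, 2, 6, …
560 mod 4 = 0, so the last digit matches 8^4 = 6.

6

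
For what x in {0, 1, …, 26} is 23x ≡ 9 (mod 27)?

18

The inverse of 23 mod 27 is 20 (since 23·20 = 460 ≡ 1).
So x ≡ 20·9 = 180 ≡ 18 (mod 27).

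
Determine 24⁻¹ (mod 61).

61 = 2·24 + 13
24 = 1·13 + 11
13 = 1·11 + 2
11 = 5·2 + 1
2 = 2·1 + 0
Back-substituting gives 24·28 ≡ 1 (mod 61).

28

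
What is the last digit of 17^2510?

The units digit of 17^n cycles with period 4: 7, 9, 3, 1, …
2510 mod 4 = 2, so the last digit matches 7^2 = 9.

9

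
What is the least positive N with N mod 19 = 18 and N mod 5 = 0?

75

x ≡ 0 (mod 5) gives x ∈ {0, 5, 10, 15, 20, 25, 30, 35, …}.
The first of these with x mod 19 = 18 is 75.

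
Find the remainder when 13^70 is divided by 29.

1

Successive squares of 13 mod 29: 13^1≡13, 13^2≡24, 13^4≡25, 13^8≡16, 13^16≡24, 13^32≡25, 13^64≡16.
70 = 2 + 4 + 64, so 13^70 ≡ 24·25·16 ≡ 1 (mod 29).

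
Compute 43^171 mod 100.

7

By repeated squaring mod 100: 43^1≡43, 43^2≡49, 43^4≡1, 43^8≡1, 43^16≡1, 43^32≡1, 43^64≡1, 43^128≡1.
171 = 1 + 2 + 8 + 32 + 128, so 43^171 ≡ 43·49·1·1·1 ≡ 7 (mod 100).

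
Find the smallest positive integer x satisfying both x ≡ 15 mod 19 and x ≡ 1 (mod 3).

x ≡ 1 (mod 3) gives x ∈ {1, 4, 7, 10, 13, 16, 19, 22, …}.
The first of these with x mod 19 = 15 is 34.

34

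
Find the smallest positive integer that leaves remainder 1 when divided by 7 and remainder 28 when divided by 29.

x ≡ 1 (mod 7) gives x ∈ {1, 8, 15, 22, 29, 36, 43, 50, …}.
The first of these with x mod 29 = 28 is 57.

57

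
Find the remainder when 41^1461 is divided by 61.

Square-and-reduce mod 61: 41^1≡41, 41^2≡34, 41^4≡58, 41^8≡9, 41^16≡20, 41^32≡34, 41^64≡58, 41^128≡9, 41^256≡20, 41^512≡34, 41^1024≡58.
1461 = 1 + 4 + 16 + 32 + 128 + 256 + 1024, so 41^1461 ≡ 41·58·20·34·9·20·58 ≡ 41 (mod 61).

41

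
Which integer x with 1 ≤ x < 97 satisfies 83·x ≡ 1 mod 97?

90

83·90 = 7470 = 77·97 + 1, so 83⁻¹ ≡ 90 (mod 97).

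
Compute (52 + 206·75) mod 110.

206·75 = 15450.
15450 mod 110 = 50 (since 140·110 = 15400).
(52 + 50) mod 110 = 102.

102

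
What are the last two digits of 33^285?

By repeated squaring mod 100: 33^1≡33, 33^2≡89, 33^4≡21, 33^8≡41, 33^16≡81, 33^32≡61, 33^64≡21, 33^128≡41, 33^256≡81.
Since 285 = 1 + 4 + 8 + 16 + 256 in binary, 33^285 ≡ 33·21·41·81·81 ≡ 93 (mod 100).

93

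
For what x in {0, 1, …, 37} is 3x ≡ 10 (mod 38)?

16

The inverse of 3 mod 38 is 13 (since 3·13 = 39 ≡ 1).
Multiplying both sides by 13: x ≡ 13·10 = 130 ≡ 16 (mod 38).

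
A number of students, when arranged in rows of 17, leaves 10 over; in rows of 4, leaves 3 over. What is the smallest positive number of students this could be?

x ≡ 3 (mod 4) gives x ∈ {3, 7, 11, 15, 19, 23, 27}.
The first of these with x mod 17 = 10 is 27.

27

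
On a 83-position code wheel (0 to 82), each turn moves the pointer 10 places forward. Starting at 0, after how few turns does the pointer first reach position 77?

The inverse of 10 mod 83 is 25 (since 10·25 = 250 ≡ 1).
So x ≡ 25·77 = 1925 ≡ 16 (mod 83).

16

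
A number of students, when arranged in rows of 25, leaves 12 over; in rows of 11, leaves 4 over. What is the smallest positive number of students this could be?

37

x ≡ 4 (mod 11) gives x ∈ {4, 15, 26, 37}.
The first of these with x mod 25 = 12 is 37.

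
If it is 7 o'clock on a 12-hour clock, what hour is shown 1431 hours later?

10

1431 mod 12 = 3 (since 119·12 = 1428).
7 + 3 → 10 on a 12-hour dial.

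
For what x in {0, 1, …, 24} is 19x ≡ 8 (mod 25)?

The inverse of 19 mod 25 is 4 (since 19·4 = 76 ≡ 1).
So x ≡ 4·8 = 32 ≡ 7 (mod 25).
Check: 19·7 = 133 = 5·25 + 8.

7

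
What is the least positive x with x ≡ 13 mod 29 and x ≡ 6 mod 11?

303

x ≡ 6 (mod 11) gives x ∈ {6, 17, 28, 39, 50, 61, 72, 83, …}.
The first of these with x mod 29 = 13 is 303.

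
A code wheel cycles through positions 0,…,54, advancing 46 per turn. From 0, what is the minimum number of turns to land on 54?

49

The inverse of 46 mod 55 is 6 (since 46·6 = 276 ≡ 1).
So x ≡ 6·54 = 324 ≡ 49 (mod 55).
Check: 46·49 = 2254 = 40·55 + 54.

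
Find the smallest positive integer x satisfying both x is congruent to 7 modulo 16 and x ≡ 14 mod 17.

Since 17·1 ≡ 1 (mod 16), take x = 14 + 17·((7−14)·1 mod 16) = 14 + 17·9 = 167.
Check: 167 mod 16 = 7, 167 mod 17 = 14.

167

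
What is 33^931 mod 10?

7

The units digit of 33^n cycles with period 4: 3, 9, 7, 1, …
931 mod 4 = 3, so the last digit matches 3^3 = 7.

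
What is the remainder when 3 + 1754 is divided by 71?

53

1754 = 24·71 + 50, so 1754 mod 71 = 50.
(3 + 50) mod 71 = 53.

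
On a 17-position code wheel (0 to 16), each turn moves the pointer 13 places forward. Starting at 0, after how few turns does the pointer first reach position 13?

1

The inverse of 13 mod 17 is 4 (since 13·4 = 52 ≡ 1).
Multiplying both sides by 4: x ≡ 4·13 = 52 ≡ 1 (mod 17).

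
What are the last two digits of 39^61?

39

Successive squares of 39 mod 100: 39^1≡39, 39^2≡21, 39^4≡41, 39^8≡81, 39^16≡61, 39^32≡21.
61 = 1 + 4 + 8 + 16 + 32, so 39^61 ≡ 39·41·81·61·21 ≡ 39 (mod 100).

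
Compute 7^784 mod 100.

1

By repeated squaring mod 100: 7^1≡7, 7^2≡49, 7^4≡1, 7^8≡1, 7^16≡1, 7^32≡1, 7^64≡1, 7^128≡1, 7^256≡1, 7^512≡1.
784 = 16 + 256 + 512, so 7^784 ≡ 1·1·1 ≡ 1 (mod 100).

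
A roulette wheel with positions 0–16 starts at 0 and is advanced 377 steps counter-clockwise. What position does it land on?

377 − 22·17 = 3, so 377 ≡ 3 (mod 17).
(0 − 3) mod 17 = 14.

14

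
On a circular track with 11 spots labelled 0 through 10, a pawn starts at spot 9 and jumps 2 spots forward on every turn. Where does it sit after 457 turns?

457·2 = 914.
914 − 83·11 = 1, so 914 ≡ 1 (mod 11).
(9 + 1) mod 11 = 10.

10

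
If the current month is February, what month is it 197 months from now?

July

197 mod 12 = 5 (since 16·12 = 192).
February + 5 months → July.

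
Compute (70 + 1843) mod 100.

13

1843 mod 100 = 43 (since 18·100 = 1800).
(70 + 43) mod 100 = 13.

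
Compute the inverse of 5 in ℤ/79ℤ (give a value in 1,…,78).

16

5·16 = 80 = 1·79 + 1, so 5⁻¹ ≡ 16 (mod 79).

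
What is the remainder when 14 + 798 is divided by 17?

13

798 − 46·17 = 16, so 798 ≡ 16 (mod 17).
(14 + 16) mod 17 = 13.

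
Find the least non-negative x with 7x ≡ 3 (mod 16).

The inverse of 7 mod 16 is 7 (since 7·7 = 49 ≡ 1).
Multiplying both sides by 7: x ≡ 7·3 = 21 ≡ 5 (mod 16).
Check: 7·5 = 35 = 2·16 + 3.

5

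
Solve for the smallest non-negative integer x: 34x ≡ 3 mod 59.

40

34⁻¹ ≡ 33 (mod 59) because 34·33 = 1122 = 19·59 + 1.
Multiplying both sides by 33: x ≡ 33·3 = 99 ≡ 40 (mod 59).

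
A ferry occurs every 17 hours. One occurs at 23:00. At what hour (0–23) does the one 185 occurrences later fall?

0

185·17 = 3145.
3145 − 131·24 = 1, so 3145 ≡ 1 (mod 24).
(23 + 1) mod 24 = 0.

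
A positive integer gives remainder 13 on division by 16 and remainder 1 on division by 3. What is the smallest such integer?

13

x ≡ 1 (mod 3) gives x ∈ {1, 4, 7, 10, 13}.
The first of these with x mod 16 = 13 is 13.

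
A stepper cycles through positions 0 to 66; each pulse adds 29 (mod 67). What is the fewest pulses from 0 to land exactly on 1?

29·37 = 1073 = 16·67 + 1, so 29⁻¹ ≡ 37 (mod 67).

37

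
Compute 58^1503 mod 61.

34

Successive squares of 58 mod 61: 58^1≡58, 58^2≡9, 58^4≡20, 58^8≡34, 58^16≡58, 58^32≡9, 58^64≡20, 58^128≡34, 58^256≡58, 58^512≡9, 58^1024≡20.
1503 = 1 + 2 + 4 + 8 + 16 + 64 + 128 + 256 + 1024, so 58^1503 ≡ 58·9·20·34·58·20·34·58·20 ≡ 34 (mod 61).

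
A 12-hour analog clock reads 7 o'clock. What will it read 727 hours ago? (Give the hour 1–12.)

727 = 60·12 + 7, so 727 mod 12 = 7.
7 − 7 → 12 on a 12-hour dial.

12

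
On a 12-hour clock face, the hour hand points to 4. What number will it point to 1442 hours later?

6

Dividing 1442 by 12 gives quotient 120 and remainder 2.
4 + 2 → 6 on a 12-hour dial.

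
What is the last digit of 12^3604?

6

The units digit of 12^n cycles with period 4: 2, 4, 8, 6, …
3604 leaves remainder 0 on division by 4, so 12^3604 ends in 6.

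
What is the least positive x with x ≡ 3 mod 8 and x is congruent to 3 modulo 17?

Since 17·1 ≡ 1 (mod 8), take x = 3 + 17·((3−3)·1 mod 8) = 3 + 17·0 = 3.
Check: 3 mod 8 = 3, 3 mod 17 = 3.

3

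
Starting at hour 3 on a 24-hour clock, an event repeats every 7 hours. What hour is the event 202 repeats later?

1

202·7 = 1414.
1414 − 58·24 = 22, so 1414 ≡ 22 (mod 24).
(3 + 22) mod 24 = 1.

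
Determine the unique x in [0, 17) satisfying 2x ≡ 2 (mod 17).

2⁻¹ ≡ 9 (mod 17) because 2·9 = 18 = 1·17 + 1.
So x ≡ 9·2 = 18 ≡ 1 (mod 17).
Check: 2·1 = 2 = 0·17 + 2.

1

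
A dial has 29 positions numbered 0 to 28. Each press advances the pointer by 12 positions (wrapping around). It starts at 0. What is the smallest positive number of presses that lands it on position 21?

The inverse of 12 mod 29 is 17 (since 12·17 = 204 ≡ 1).
So x ≡ 17·21 = 357 ≡ 9 (mod 29).
Check: 12·9 = 108 = 3·29 + 21.

9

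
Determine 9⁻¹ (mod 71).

8

9·8 = 72 = 1·71 + 1, so 9⁻¹ ≡ 8 (mod 71).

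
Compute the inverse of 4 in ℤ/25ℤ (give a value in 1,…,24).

4·19 = 76 = 3·25 + 1, so 4⁻¹ ≡ 19 (mod 25).

19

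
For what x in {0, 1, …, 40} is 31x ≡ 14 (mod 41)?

31⁻¹ ≡ 4 (mod 41) because 31·4 = 124 = 3·41 + 1.
Multiplying both sides by 4: x ≡ 4·14 = 56 ≡ 15 (mod 41).

15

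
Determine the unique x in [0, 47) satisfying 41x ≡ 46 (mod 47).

8

41⁻¹ ≡ 39 (mod 47) because 41·39 = 1599 = 34·47 + 1.
Multiplying both sides by 39: x ≡ 39·46 = 1794 ≡ 8 (mod 47).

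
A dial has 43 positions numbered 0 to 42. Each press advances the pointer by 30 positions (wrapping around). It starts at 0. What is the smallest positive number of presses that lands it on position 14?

32

30⁻¹ ≡ 33 (mod 43) because 30·33 = 990 = 23·43 + 1.
Multiplying both sides by 33: x ≡ 33·14 = 462 ≡ 32 (mod 43).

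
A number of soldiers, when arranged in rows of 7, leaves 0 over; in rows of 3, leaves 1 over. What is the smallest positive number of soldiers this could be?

7

x ≡ 1 (mod 3) gives x ∈ {1, 4, 7}.
The first of these with x mod 7 = 0 is 7.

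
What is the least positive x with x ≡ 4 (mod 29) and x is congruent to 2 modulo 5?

x ≡ 2 (mod 5) gives x ∈ {2, 7, 12, 17, 22, 27, 32, 37, …}.
The first of these with x mod 29 = 4 is 62.

62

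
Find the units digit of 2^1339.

8

Last digits of 2^n: 2, 4, 8, 6 (period 4).
1339 mod 4 = 3, so the last digit matches 2^3 = 8.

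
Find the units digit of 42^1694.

4

Powers of 2 mod 10 repeat with period 4: 2, 4, 8, 6.
1694 leaves remainder 2 on division by 4, so 42^1694 ends in 4.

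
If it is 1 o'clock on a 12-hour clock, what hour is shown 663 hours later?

4

663 = 55·12 + 3, so 663 mod 12 = 3.
1 + 3 → 4 on a 12-hour dial.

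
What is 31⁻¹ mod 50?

50 = 1·31 + 19
31 = 1·19 + 12
19 = 1·12 + 7
12 = 1·7 + 5
7 = 1·5 + 2
5 = 2·2 + 1
2 = 2·1 + 0
Back-substituting gives 31·21 ≡ 1 (mod 50).

21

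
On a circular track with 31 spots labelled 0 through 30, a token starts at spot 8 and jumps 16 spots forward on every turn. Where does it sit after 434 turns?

434·16 = 6944.
6944 − 224·31 = 0, so 6944 ≡ 0 (mod 31).
(8 + 0) mod 31 = 8.

8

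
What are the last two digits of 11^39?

91

Square-and-reduce mod 100: 11^1≡11, 11^2≡21, 11^4≡41, 11^8≡81, 11^16≡61, 11^32≡21.
Since 39 = 1 + 2 + 4 + 32 in binary, 11^39 ≡ 11·21·41·21 ≡ 91 (mod 100).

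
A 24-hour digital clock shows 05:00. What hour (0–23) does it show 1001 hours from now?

1001 − 41·24 = 17, so 1001 ≡ 17 (mod 24).
(5 + 17) mod 24 = 22.

22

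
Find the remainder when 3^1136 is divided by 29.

Square-and-reduce mod 29: 3^1≡3, 3^2≡9, 3^4≡23, 3^8≡7, 3^16≡20, 3^32≡23, 3^64≡7, 3^128≡20, 3^256≡23, 3^512≡7, 3^1024≡20.
Since 1136 = 16 + 32 + 64 + 1024 in binary, 3^1136 ≡ 20·23·7·20 ≡ 20 (mod 29).

20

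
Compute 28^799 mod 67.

48

Square-and-reduce mod 67: 28^1≡28, 28^2≡47, 28^4≡65, 28^8≡4, 28^16≡16, 28^32≡55, 28^64≡10, 28^128≡33, 28^256≡17, 28^512≡21.
799 = 1 + 2 + 4 + 8 + 16 + 256 + 512, so 28^799 ≡ 28·47·65·4·16·17·21 ≡ 48 (mod 67).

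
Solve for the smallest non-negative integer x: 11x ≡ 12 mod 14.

11⁻¹ ≡ 9 (mod 14) because 11·9 = 99 = 7·14 + 1.
Multiplying both sides by 9: x ≡ 9·12 = 108 ≡ 10 (mod 14).

10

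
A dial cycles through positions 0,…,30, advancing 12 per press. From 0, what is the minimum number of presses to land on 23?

20

12⁻¹ ≡ 13 (mod 31) because 12·13 = 156 = 5·31 + 1.
Multiplying both sides by 13: x ≡ 13·23 = 299 ≡ 20 (mod 31).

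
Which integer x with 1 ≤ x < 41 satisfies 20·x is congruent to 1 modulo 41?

20·39 = 780 = 19·41 + 1, so 20⁻¹ ≡ 39 (mod 41).

39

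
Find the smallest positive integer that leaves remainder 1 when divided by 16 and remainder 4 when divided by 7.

81

x ≡ 4 (mod 7) gives x ∈ {4, 11, 18, 25, 32, 39, 46, 53, …}.
The first of these with x mod 16 = 1 is 81.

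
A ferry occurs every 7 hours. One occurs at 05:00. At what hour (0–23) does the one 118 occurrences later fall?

15

118·7 = 826.
826 mod 24 = 10 (since 34·24 = 816).
(5 + 10) mod 24 = 15.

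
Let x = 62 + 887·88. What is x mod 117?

79

887·88 = 78056.
78056 = 667·117 + 17, so 78056 mod 117 = 17.
(62 + 17) mod 117 = 79.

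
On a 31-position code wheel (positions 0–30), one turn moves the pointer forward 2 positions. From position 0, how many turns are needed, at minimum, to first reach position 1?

31 = 15·2 + 1
2 = 2·1 + 0
Back-substituting gives 2·16 ≡ 1 (mod 31).

16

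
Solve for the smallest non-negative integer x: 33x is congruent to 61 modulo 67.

The inverse of 33 mod 67 is 65 (since 33·65 = 2145 ≡ 1).
So x ≡ 65·61 = 3965 ≡ 12 (mod 67).
Check: 33·12 = 396 = 5·67 + 61.

12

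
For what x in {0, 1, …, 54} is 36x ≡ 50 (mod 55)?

35

36⁻¹ ≡ 26 (mod 55) because 36·26 = 936 = 17·55 + 1.
Multiplying both sides by 26: x ≡ 26·50 = 1300 ≡ 35 (mod 55).
Check: 36·35 = 1260 = 22·55 + 50.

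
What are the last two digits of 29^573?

89

Successive squares of 29 mod 100: 29^1≡29, 29^2≡41, 29^4≡81, 29^8≡61, 29^16≡21, 29^32≡41, 29^64≡81, 29^128≡61, 29^256≡21, 29^512≡41.
Since 573 = 1 + 4 + 8 + 16 + 32 + 512 in binary, 29^573 ≡ 29·81·61·21·41·41 ≡ 89 (mod 100).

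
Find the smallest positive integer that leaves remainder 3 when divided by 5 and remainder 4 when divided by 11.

x ≡ 3 (mod 5) gives x ∈ {3, 8, 13, 18, 23, 28, 33, 38, …}.
The first of these with x mod 11 = 4 is 48.

48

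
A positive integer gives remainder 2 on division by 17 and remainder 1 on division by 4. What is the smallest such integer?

53

x ≡ 1 (mod 4) gives x ∈ {1, 5, 9, 13, 17, 21, 25, 29, …}.
The first of these with x mod 17 = 2 is 53.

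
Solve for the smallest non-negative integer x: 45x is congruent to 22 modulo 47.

45⁻¹ ≡ 23 (mod 47) because 45·23 = 1035 = 22·47 + 1.
So x ≡ 23·22 = 506 ≡ 36 (mod 47).

36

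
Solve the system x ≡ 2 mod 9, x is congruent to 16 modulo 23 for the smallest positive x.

x ≡ 2 (mod 9) gives x ∈ {2, 11, 20, 29, 38, 47, 56, 65, …}.
The first of these with x mod 23 = 16 is 200.

200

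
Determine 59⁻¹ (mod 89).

86

59·86 = 5074 = 57·89 + 1, so 59⁻¹ ≡ 86 (mod 89).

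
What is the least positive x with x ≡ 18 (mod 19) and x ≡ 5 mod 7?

75

Since 7·11 ≡ 1 (mod 19), take x = 5 + 7·((18−5)·11 mod 19) = 5 + 7·10 = 75.
Check: 75 mod 19 = 18, 75 mod 7 = 5.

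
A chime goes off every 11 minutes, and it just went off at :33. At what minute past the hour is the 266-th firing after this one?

266·11 = 2926.
Dividing 2926 by 60 gives quotient 48 and remainder 46.
(33 + 46) mod 60 = 19.

19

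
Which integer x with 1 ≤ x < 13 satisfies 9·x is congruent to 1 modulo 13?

13 = 1·9 + 4
9 = 2·4 + 1
4 = 4·1 + 0
Back-substituting gives 9·3 ≡ 1 (mod 13).

3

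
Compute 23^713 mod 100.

83

Square-and-reduce mod 100: 23^1≡23, 23^2≡29, 23^4≡41, 23^8≡81, 23^16≡61, 23^32≡21, 23^64≡41, 23^128≡81, 23^256≡61, 23^512≡21.
Since 713 = 1 + 8 + 64 + 128 + 512 in binary, 23^713 ≡ 23·81·41·81·21 ≡ 83 (mod 100).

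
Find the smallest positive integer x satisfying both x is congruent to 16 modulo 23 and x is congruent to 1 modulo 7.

Since 7·10 ≡ 1 (mod 23), take x = 1 + 7·((16−1)·10 mod 23) = 1 + 7·12 = 85.
Check: 85 mod 23 = 16, 85 mod 7 = 1.

85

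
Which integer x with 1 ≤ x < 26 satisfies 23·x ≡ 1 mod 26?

26 = 1·23 + 3
23 = 7·3 + 2
3 = 1·2 + 1
2 = 2·1 + 0
Back-substituting gives 23·17 ≡ 1 (mod 26).

17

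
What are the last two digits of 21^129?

81

By repeated squaring mod 100: 21^1≡21, 21^2≡41, 21^4≡81, 21^8≡61, 21^16≡21, 21^32≡41, 21^64≡81, 21^128≡61.
Since 129 = 1 + 128 in binary, 21^129 ≡ 21·61 ≡ 81 (mod 100).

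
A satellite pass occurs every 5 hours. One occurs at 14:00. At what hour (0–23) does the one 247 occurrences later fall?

1

247·5 = 1235.
1235 − 51·24 = 11, so 1235 ≡ 11 (mod 24).
(14 + 11) mod 24 = 1.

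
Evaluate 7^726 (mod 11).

4

Successive squares of 7 mod 11: 7^1≡7, 7^2≡5, 7^4≡3, 7^8≡9, 7^16≡4, 7^32≡5, 7^64≡3, 7^128≡9, 7^256≡4, 7^512≡5.
Since 726 = 2 + 4 + 16 + 64 + 128 + 512 in binary, 7^726 ≡ 5·3·4·3·9·5 ≡ 4 (mod 11).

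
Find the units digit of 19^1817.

Last digits of 9^n: 9, 1 (period 2).
1817 mod 2 = 1, so the last digit matches 9^1 = 9.

9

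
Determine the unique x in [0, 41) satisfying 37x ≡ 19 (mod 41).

26

The inverse of 37 mod 41 is 10 (since 37·10 = 370 ≡ 1).
Multiplying both sides by 10: x ≡ 10·19 = 190 ≡ 26 (mod 41).
Check: 37·26 = 962 = 23·41 + 19.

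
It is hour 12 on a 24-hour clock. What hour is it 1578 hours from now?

1578 mod 24 = 18 (since 65·24 = 1560).
(12 + 18) mod 24 = 6.

6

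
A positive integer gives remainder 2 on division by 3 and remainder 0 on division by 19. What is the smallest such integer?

38

Since 19·1 ≡ 1 (mod 3), take x = 0 + 19·((2−0)·1 mod 3) = 0 + 19·2 = 38.
Check: 38 mod 3 = 2, 38 mod 19 = 0.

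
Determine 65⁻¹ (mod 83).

23

65·23 = 1495 = 18·83 + 1, so 65⁻¹ ≡ 23 (mod 83).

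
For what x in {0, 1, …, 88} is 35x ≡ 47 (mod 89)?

70

35⁻¹ ≡ 28 (mod 89) because 35·28 = 980 = 11·89 + 1.
So x ≡ 28·47 = 1316 ≡ 70 (mod 89).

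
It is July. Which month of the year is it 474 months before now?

Dividing 474 by 12 gives quotient 39 and remainder 6.
July − 6 months → January.

January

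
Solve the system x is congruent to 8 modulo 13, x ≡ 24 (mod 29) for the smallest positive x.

372

x ≡ 8 (mod 13) gives x ∈ {8, 21, 34, 47, 60, 73, 86, 99, …}.
The first of these with x mod 29 = 24 is 372.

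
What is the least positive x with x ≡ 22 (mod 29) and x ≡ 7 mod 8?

167

x ≡ 7 (mod 8) gives x ∈ {7, 15, 23, 31, 39, 47, 55, 63, …}.
The first of these with x mod 29 = 22 is 167.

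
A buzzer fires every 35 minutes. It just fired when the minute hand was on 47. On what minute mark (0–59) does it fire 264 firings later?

47

264·35 = 9240.
Dividing 9240 by 60 gives quotient 154 and remainder 0.
(47 + 0) mod 60 = 47.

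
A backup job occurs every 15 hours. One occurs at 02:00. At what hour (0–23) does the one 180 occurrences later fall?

14

180·15 = 2700.
2700 mod 24 = 12 (since 112·24 = 2688).
(2 + 12) mod 24 = 14.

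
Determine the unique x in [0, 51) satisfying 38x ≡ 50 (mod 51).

The inverse of 38 mod 51 is 47 (since 38·47 = 1786 ≡ 1).
So x ≡ 47·50 = 2350 ≡ 4 (mod 51).

4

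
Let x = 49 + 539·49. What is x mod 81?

54

539·49 = 26411.
26411 − 326·81 = 5, so 26411 ≡ 5 (mod 81).
(49 + 5) mod 81 = 54.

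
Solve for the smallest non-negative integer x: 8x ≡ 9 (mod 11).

The inverse of 8 mod 11 is 7 (since 8·7 = 56 ≡ 1).
So x ≡ 7·9 = 63 ≡ 8 (mod 11).

8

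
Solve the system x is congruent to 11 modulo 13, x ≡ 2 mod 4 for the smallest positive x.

Since 4·10 ≡ 1 (mod 13), take x = 2 + 4·((11−2)·10 mod 13) = 2 + 4·12 = 50.
Check: 50 mod 13 = 11, 50 mod 4 = 2.

50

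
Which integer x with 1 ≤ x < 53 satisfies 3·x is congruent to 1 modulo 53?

53 = 17·3 + 2
3 = 1·2 + 1
2 = 2·1 + 0
Back-substituting gives 3·18 ≡ 1 (mod 53).

18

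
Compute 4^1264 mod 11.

Successive squares of 4 mod 11: 4^1≡4, 4^2≡5, 4^4≡3, 4^8≡9, 4^16≡4, 4^32≡5, 4^64≡3, 4^128≡9, 4^256≡4, 4^512≡5, 4^1024≡3.
Since 1264 = 16 + 32 + 64 + 128 + 1024 in binary, 4^1264 ≡ 4·5·3·9·3 ≡ 3 (mod 11).

3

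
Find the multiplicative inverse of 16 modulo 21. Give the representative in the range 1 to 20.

4

21 = 1·16 + 5
16 = 3·5 + 1
5 = 5·1 + 0
Back-substituting gives 16·4 ≡ 1 (mod 21).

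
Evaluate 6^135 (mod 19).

1

By repeated squaring mod 19: 6^1≡6, 6^2≡17, 6^4≡4, 6^8≡16, 6^16≡9, 6^32≡5, 6^64≡6, 6^128≡17.
Since 135 = 1 + 2 + 4 + 128 in binary, 6^135 ≡ 6·17·4·17 ≡ 1 (mod 19).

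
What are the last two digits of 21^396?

21

Successive squares of 21 mod 100: 21^1≡21, 21^2≡41, 21^4≡81, 21^8≡61, 21^16≡21, 21^32≡41, 21^64≡81, 21^128≡61, 21^256≡21.
Since 396 = 4 + 8 + 128 + 256 in binary, 21^396 ≡ 81·61·61·21 ≡ 21 (mod 100).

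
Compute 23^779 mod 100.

By repeated squaring mod 100: 23^1≡23, 23^2≡29, 23^4≡41, 23^8≡81, 23^16≡61, 23^32≡21, 23^64≡41, 23^128≡81, 23^256≡61, 23^512≡21.
779 = 1 + 2 + 8 + 256 + 512, so 23^779 ≡ 23·29·81·61·21 ≡ 87 (mod 100).

87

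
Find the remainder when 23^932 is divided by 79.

55

Square-and-reduce mod 79: 23^1≡23, 23^2≡55, 23^4≡23, 23^8≡55, 23^16≡23, 23^32≡55, 23^64≡23, 23^128≡55, 23^256≡23, 23^512≡55.
Since 932 = 4 + 32 + 128 + 256 + 512 in binary, 23^932 ≡ 23·55·55·23·55 ≡ 55 (mod 79).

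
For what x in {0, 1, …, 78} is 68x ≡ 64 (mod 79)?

The inverse of 68 mod 79 is 43 (since 68·43 = 2924 ≡ 1).
So x ≡ 43·64 = 2752 ≡ 66 (mod 79).

66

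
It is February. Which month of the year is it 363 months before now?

November

363 − 30·12 = 3, so 363 ≡ 3 (mod 12).
February − 3 months → November.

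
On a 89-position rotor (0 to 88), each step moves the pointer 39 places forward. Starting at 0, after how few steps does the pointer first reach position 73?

39⁻¹ ≡ 16 (mod 89) because 39·16 = 624 = 7·89 + 1.
So x ≡ 16·73 = 1168 ≡ 11 (mod 89).
Check: 39·11 = 429 = 4·89 + 73.

11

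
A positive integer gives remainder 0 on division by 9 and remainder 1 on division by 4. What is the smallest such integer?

Since 4·7 ≡ 1 (mod 9), take x = 1 + 4·((0−1)·7 mod 9) = 1 + 4·2 = 9.
Check: 9 mod 9 = 0, 9 mod 4 = 1.

9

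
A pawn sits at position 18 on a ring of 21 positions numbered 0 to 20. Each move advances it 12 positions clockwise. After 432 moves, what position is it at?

15

432·12 = 5184.
5184 = 246·21 + 18, so 5184 mod 21 = 18.
(18 + 18) mod 21 = 15.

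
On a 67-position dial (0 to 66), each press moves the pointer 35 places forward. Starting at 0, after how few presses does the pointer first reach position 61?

63

35⁻¹ ≡ 23 (mod 67) because 35·23 = 805 = 12·67 + 1.
So x ≡ 23·61 = 1403 ≡ 63 (mod 67).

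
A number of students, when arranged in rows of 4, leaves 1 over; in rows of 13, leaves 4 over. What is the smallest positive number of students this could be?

17

x ≡ 1 (mod 4) gives x ∈ {1, 5, 9, 13, 17}.
The first of these with x mod 13 = 4 is 17.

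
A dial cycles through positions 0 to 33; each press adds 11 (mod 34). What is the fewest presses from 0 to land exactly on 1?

31

11·31 = 341 = 10·34 + 1, so 11⁻¹ ≡ 31 (mod 34).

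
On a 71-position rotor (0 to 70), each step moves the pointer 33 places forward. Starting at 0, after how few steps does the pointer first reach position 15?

65

The inverse of 33 mod 71 is 28 (since 33·28 = 924 ≡ 1).
So x ≡ 28·15 = 420 ≡ 65 (mod 71).
Check: 33·65 = 2145 = 30·71 + 15.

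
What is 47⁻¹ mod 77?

77 = 1·47 + 30
47 = 1·30 + 17
30 = 1·17 + 13
17 = 1·13 + 4
13 = 3·4 + 1
4 = 4·1 + 0
Back-substituting gives 47·59 ≡ 1 (mod 77).

59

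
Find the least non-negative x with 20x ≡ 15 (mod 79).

The inverse of 20 mod 79 is 4 (since 20·4 = 80 ≡ 1).
So x ≡ 4·15 = 60 ≡ 60 (mod 79).

60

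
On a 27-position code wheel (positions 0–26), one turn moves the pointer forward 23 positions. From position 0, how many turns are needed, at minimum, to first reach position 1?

20

23·20 = 460 = 17·27 + 1, so 23⁻¹ ≡ 20 (mod 27).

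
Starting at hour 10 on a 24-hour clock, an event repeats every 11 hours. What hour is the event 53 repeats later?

17

53·11 = 583.
583 = 24·24 + 7, so 583 mod 24 = 7.
(10 + 7) mod 24 = 17.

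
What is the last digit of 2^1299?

The units digit of 2^n cycles with period 4: 2, 4, 8, 6, …
1299 mod 4 = 3, so the last digit matches 2^3 = 8.

8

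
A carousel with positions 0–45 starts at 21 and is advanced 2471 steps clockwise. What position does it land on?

Dividing 2471 by 46 gives quotient 53 and remainder 33.
(21 + 33) mod 46 = 8.

8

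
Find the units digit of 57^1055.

Powers of 7 mod 10 repeat with period 4: 7, 9, 3, 1.
1055 leaves remainder 3 on division by 4, so 57^1055 ends in 3.

3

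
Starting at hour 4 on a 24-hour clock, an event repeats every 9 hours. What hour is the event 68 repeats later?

68·9 = 612.
612 − 25·24 = 12, so 612 ≡ 12 (mod 24).
(4 + 12) mod 24 = 16.

16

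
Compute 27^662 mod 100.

Successive squares of 27 mod 100: 27^1≡27, 27^2≡29, 27^4≡41, 27^8≡81, 27^16≡61, 27^32≡21, 27^64≡41, 27^128≡81, 27^256≡61, 27^512≡21.
662 = 2 + 4 + 16 + 128 + 512, so 27^662 ≡ 29·41·61·81·21 ≡ 29 (mod 100).

29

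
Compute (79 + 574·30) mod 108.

19

574·30 = 17220.
Dividing 17220 by 108 gives quotient 159 and remainder 48.
(79 + 48) mod 108 = 19.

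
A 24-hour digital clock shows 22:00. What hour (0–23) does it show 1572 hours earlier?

1572 − 65·24 = 12, so 1572 ≡ 12 (mod 24).
(22 − 12) mod 24 = 10.

10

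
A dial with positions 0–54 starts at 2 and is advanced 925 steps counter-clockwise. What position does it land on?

12

925 = 16·55 + 45, so 925 mod 55 = 45.
(2 − 45) mod 55 = 12.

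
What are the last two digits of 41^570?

01

Square-and-reduce mod 100: 41^1≡41, 41^2≡81, 41^4≡61, 41^8≡21, 41^16≡41, 41^32≡81, 41^64≡61, 41^128≡21, 41^256≡41, 41^512≡81.
570 = 2 + 8 + 16 + 32 + 512, so 41^570 ≡ 81·21·41·81·81 ≡ 1 (mod 100).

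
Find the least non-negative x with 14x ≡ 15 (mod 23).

The inverse of 14 mod 23 is 5 (since 14·5 = 70 ≡ 1).
So x ≡ 5·15 = 75 ≡ 6 (mod 23).
Check: 14·6 = 84 = 3·23 + 15.

6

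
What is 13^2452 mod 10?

1

The units digit of 13^n cycles with period 4: 3, 9, 7, 1, …
2452 mod 4 = 0, so the last digit matches 3^4 = 1.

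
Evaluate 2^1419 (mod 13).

8

Square-and-reduce mod 13: 2^1≡2, 2^2≡4, 2^4≡3, 2^8≡9, 2^16≡3, 2^32≡9, 2^64≡3, 2^128≡9, 2^256≡3, 2^512≡9, 2^1024≡3.
1419 = 1 + 2 + 8 + 128 + 256 + 1024, so 2^1419 ≡ 2·4·9·9·3·3 ≡ 8 (mod 13).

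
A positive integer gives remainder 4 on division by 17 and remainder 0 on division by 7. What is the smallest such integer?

x ≡ 0 (mod 7) gives x ∈ {0, 7, 14, 21}.
The first of these with x mod 17 = 4 is 21.

21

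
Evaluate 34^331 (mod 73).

Successive squares of 34 mod 73: 34^1≡34, 34^2≡61, 34^4≡71, 34^8≡4, 34^16≡16, 34^32≡37, 34^64≡55, 34^128≡32, 34^256≡2.
Since 331 = 1 + 2 + 8 + 64 + 256 in binary, 34^331 ≡ 34·61·4·55·2 ≡ 60 (mod 73).

60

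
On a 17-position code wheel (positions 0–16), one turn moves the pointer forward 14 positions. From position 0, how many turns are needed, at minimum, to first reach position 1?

17 = 1·14 + 3
14 = 4·3 + 2
3 = 1·2 + 1
2 = 2·1 + 0
Back-substituting gives 14·11 ≡ 1 (mod 17).

11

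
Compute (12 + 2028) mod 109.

2028 = 18·109 + 66, so 2028 mod 109 = 66.
(12 + 66) mod 109 = 78.

78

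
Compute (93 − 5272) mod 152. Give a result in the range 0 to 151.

5272 mod 152 = 104 (since 34·152 = 5168).
(93 − 104) mod 152 = 141.

141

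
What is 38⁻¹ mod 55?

55 = 1·38 + 17
38 = 2·17 + 4
17 = 4·4 + 1
4 = 4·1 + 0
Back-substituting gives 38·42 ≡ 1 (mod 55).

42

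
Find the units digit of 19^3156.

Powers of 9 mod 10 repeat with period 2: 9, 1.
3156 mod 2 = 0, so the last digit matches 9^2 = 1.

1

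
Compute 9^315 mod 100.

49

Square-and-reduce mod 100: 9^1≡9, 9^2≡81, 9^4≡61, 9^8≡21, 9^16≡41, 9^32≡81, 9^64≡61, 9^128≡21, 9^256≡41.
Since 315 = 1 + 2 + 8 + 16 + 32 + 256 in binary, 9^315 ≡ 9·81·21·41·81·41 ≡ 49 (mod 100).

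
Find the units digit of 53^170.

The units digit of 53^n cycles with period 4: 3, 9, 7, 1, …
170 leaves remainder 2 on division by 4, so 53^170 ends in 9.

9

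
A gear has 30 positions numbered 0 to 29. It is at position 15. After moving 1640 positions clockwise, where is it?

5

1640 mod 30 = 20 (since 54·30 = 1620).
(15 + 20) mod 30 = 5.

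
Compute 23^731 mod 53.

30

Square-and-reduce mod 53: 23^1≡23, 23^2≡52, 23^4≡1, 23^8≡1, 23^16≡1, 23^32≡1, 23^64≡1, 23^128≡1, 23^256≡1, 23^512≡1.
731 = 1 + 2 + 8 + 16 + 64 + 128 + 512, so 23^731 ≡ 23·52·1·1·1·1·1 ≡ 30 (mod 53).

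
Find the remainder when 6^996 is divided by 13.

Square-and-reduce mod 13: 6^1≡6, 6^2≡10, 6^4≡9, 6^8≡3, 6^16≡9, 6^32≡3, 6^64≡9, 6^128≡3, 6^256≡9, 6^512≡3.
Since 996 = 4 + 32 + 64 + 128 + 256 + 512 in binary, 6^996 ≡ 9·3·9·3·9·3 ≡ 1 (mod 13).

1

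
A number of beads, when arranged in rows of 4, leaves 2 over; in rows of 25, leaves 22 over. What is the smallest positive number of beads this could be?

Since 25·1 ≡ 1 (mod 4), take x = 22 + 25·((2−22)·1 mod 4) = 22 + 25·0 = 22.
Check: 22 mod 4 = 2, 22 mod 25 = 22.

22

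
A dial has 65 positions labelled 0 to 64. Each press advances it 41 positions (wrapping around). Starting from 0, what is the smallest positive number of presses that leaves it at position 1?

46

41·46 = 1886 = 29·65 + 1, so 41⁻¹ ≡ 46 (mod 65).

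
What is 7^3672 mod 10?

1

Powers of 7 mod 10 repeat with period 4: 7, 9, 3, 1.
3672 leaves remainder 0 on division by 4, so 7^3672 ends in 1.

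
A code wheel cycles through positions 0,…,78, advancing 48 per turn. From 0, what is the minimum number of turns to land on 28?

73

48⁻¹ ≡ 28 (mod 79) because 48·28 = 1344 = 17·79 + 1.
So x ≡ 28·28 = 784 ≡ 73 (mod 79).
Check: 48·73 = 3504 = 44·79 + 28.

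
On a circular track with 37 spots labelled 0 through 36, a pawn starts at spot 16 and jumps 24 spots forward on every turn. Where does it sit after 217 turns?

7

217·24 = 5208.
Dividing 5208 by 37 gives quotient 140 and remainder 28.
(16 + 28) mod 37 = 7.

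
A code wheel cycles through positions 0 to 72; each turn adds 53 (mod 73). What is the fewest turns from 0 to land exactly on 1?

62

73 = 1·53 + 20
53 = 2·20 + 13
20 = 1·13 + 7
13 = 1·7 + 6
7 = 1·6 + 1
6 = 6·1 + 0
Back-substituting gives 53·62 ≡ 1 (mod 73).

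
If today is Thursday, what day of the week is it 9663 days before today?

9663 mod 7 = 3 (since 1380·7 = 9660).
Thursday − 3 days → Monday.

Monday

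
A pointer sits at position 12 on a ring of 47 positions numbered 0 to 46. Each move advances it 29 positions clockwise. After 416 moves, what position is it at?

44

416·29 = 12064.
12064 mod 47 = 32 (since 256·47 = 12032).
(12 + 32) mod 47 = 44.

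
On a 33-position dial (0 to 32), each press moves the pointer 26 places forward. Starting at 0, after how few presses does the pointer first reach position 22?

26⁻¹ ≡ 14 (mod 33) because 26·14 = 364 = 11·33 + 1.
So x ≡ 14·22 = 308 ≡ 11 (mod 33).

11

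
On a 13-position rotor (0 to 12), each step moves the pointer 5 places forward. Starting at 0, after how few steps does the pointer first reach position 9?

The inverse of 5 mod 13 is 8 (since 5·8 = 40 ≡ 1).
Multiplying both sides by 8: x ≡ 8·9 = 72 ≡ 7 (mod 13).
Check: 5·7 = 35 = 2·13 + 9.

7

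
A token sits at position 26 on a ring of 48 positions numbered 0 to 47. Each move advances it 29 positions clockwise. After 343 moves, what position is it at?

37

343·29 = 9947.
Dividing 9947 by 48 gives quotient 207 and remainder 11.
(26 + 11) mod 48 = 37.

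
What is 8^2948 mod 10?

6

Last digits of 8^n: 8, 4, 2, 6 (period 4).
2948 leaves remainder 0 on division by 4, so 8^2948 ends in 6.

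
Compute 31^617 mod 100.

11

Successive squares of 31 mod 100: 31^1≡31, 31^2≡61, 31^4≡21, 31^8≡41, 31^16≡81, 31^32≡61, 31^64≡21, 31^128≡41, 31^256≡81, 31^512≡61.
Since 617 = 1 + 8 + 32 + 64 + 512 in binary, 31^617 ≡ 31·41·61·21·61 ≡ 11 (mod 100).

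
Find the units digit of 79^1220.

Powers of 9 mod 10 repeat with period 2: 9, 1.
1220 mod 2 = 0, so the last digit matches 9^2 = 1.

1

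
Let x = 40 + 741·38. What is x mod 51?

46

741·38 = 28158.
28158 mod 51 = 6 (since 552·51 = 28152).
(40 + 6) mod 51 = 46.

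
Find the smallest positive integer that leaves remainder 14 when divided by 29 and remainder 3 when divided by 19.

Since 19·26 ≡ 1 (mod 29), take x = 3 + 19·((14−3)·26 mod 29) = 3 + 19·25 = 478.
Check: 478 mod 29 = 14, 478 mod 19 = 3.

478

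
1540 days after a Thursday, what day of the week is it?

Thursday

1540 = 220·7 + 0, so 1540 mod 7 = 0.
Thursday + 0 days → Thursday.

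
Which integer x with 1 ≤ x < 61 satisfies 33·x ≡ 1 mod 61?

33·37 = 1221 = 20·61 + 1, so 33⁻¹ ≡ 37 (mod 61).

37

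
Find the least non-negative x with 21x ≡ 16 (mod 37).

21⁻¹ ≡ 30 (mod 37) because 21·30 = 630 = 17·37 + 1.
Multiplying both sides by 30: x ≡ 30·16 = 480 ≡ 36 (mod 37).

36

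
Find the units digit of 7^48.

1

Last digits of 7^n: 7, 9, 3, 1 (period 4).
48 leaves remainder 0 on division by 4, so 7^48 ends in 1.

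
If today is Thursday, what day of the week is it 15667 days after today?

Friday

15667 mod 7 = 1 (since 2238·7 = 15666).
Thursday + 1 day → Friday.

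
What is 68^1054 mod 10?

4

The units digit of 68^n cycles with period 4: 8, 4, 2, 6, …
1054 leaves remainder 2 on division by 4, so 68^1054 ends in 4.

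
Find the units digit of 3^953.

3

Last digits of 3^n: 3, 9, 7, 1 (period 4).
953 mod 4 = 1, so the last digit matches 3^1 = 3.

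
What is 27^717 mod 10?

Last digits of 7^n: 7, 9, 3, 1 (period 4).
717 mod 4 = 1, so the last digit matches 7^1 = 7.

7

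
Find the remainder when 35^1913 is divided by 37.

By repeated squaring mod 37: 35^1≡35, 35^2≡4, 35^4≡16, 35^8≡34, 35^16≡9, 35^32≡7, 35^64≡12, 35^128≡33, 35^256≡16, 35^512≡34, 35^1024≡9.
1913 = 1 + 8 + 16 + 32 + 64 + 256 + 512 + 1024, so 35^1913 ≡ 35·34·9·7·12·16·34·9 ≡ 5 (mod 37).

5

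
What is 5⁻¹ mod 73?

44

5·44 = 220 = 3·73 + 1, so 5⁻¹ ≡ 44 (mod 73).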